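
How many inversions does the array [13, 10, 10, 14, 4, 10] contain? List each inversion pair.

Finding inversions in [13, 10, 10, 14, 4, 10]:

(0, 1): arr[0]=13 > arr[1]=10
(0, 2): arr[0]=13 > arr[2]=10
(0, 4): arr[0]=13 > arr[4]=4
(0, 5): arr[0]=13 > arr[5]=10
(1, 4): arr[1]=10 > arr[4]=4
(2, 4): arr[2]=10 > arr[4]=4
(3, 4): arr[3]=14 > arr[4]=4
(3, 5): arr[3]=14 > arr[5]=10

Total inversions: 8

The array has 8 inversion(s): (0,1), (0,2), (0,4), (0,5), (1,4), (2,4), (3,4), (3,5). Each pair (i,j) satisfies i < j and arr[i] > arr[j].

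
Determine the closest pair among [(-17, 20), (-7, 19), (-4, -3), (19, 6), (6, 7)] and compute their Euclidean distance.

Computing all pairwise distances among 5 points:

d((-17, 20), (-7, 19)) = 10.0499 <-- minimum
d((-17, 20), (-4, -3)) = 26.4197
d((-17, 20), (19, 6)) = 38.6264
d((-17, 20), (6, 7)) = 26.4197
d((-7, 19), (-4, -3)) = 22.2036
d((-7, 19), (19, 6)) = 29.0689
d((-7, 19), (6, 7)) = 17.6918
d((-4, -3), (19, 6)) = 24.6982
d((-4, -3), (6, 7)) = 14.1421
d((19, 6), (6, 7)) = 13.0384

Closest pair: (-17, 20) and (-7, 19) with distance 10.0499

The closest pair is (-17, 20) and (-7, 19) with Euclidean distance 10.0499. For 5 points, brute-force pairwise comparison is shown above. For large n, the divide-and-conquer algorithm (sort by x, recurse on halves, check the dividing strip) achieves O(n log n).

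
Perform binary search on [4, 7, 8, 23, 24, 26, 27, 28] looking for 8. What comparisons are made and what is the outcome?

Binary search for 8 in [4, 7, 8, 23, 24, 26, 27, 28]:

lo=0, hi=7, mid=3, arr[mid]=23 -> 23 > 8, search left half
lo=0, hi=2, mid=1, arr[mid]=7 -> 7 < 8, search right half
lo=2, hi=2, mid=2, arr[mid]=8 -> Found target at index 2!

Binary search finds 8 at index 2 after 3 comparisons. The search repeatedly halves the search space by comparing with the middle element.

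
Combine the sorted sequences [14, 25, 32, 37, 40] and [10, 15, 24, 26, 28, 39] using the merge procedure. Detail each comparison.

Merging process:

Compare 14 vs 10: take 10 from right. Merged: [10]
Compare 14 vs 15: take 14 from left. Merged: [10, 14]
Compare 25 vs 15: take 15 from right. Merged: [10, 14, 15]
Compare 25 vs 24: take 24 from right. Merged: [10, 14, 15, 24]
Compare 25 vs 26: take 25 from left. Merged: [10, 14, 15, 24, 25]
Compare 32 vs 26: take 26 from right. Merged: [10, 14, 15, 24, 25, 26]
Compare 32 vs 28: take 28 from right. Merged: [10, 14, 15, 24, 25, 26, 28]
Compare 32 vs 39: take 32 from left. Merged: [10, 14, 15, 24, 25, 26, 28, 32]
Compare 37 vs 39: take 37 from left. Merged: [10, 14, 15, 24, 25, 26, 28, 32, 37]
Compare 40 vs 39: take 39 from right. Merged: [10, 14, 15, 24, 25, 26, 28, 32, 37, 39]
Append remaining from left: [40]. Merged: [10, 14, 15, 24, 25, 26, 28, 32, 37, 39, 40]

Final merged array: [10, 14, 15, 24, 25, 26, 28, 32, 37, 39, 40]
Total comparisons: 10

The merged array is [10, 14, 15, 24, 25, 26, 28, 32, 37, 39, 40], requiring 10 comparisons. The merge step runs in O(n) time where n is the total number of elements.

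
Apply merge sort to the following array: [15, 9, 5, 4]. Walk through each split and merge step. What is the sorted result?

Merge sort trace:

Split: [15, 9, 5, 4] -> [15, 9] and [5, 4]
  Split: [15, 9] -> [15] and [9]
  Merge: [15] + [9] -> [9, 15]
  Split: [5, 4] -> [5] and [4]
  Merge: [5] + [4] -> [4, 5]
Merge: [9, 15] + [4, 5] -> [4, 5, 9, 15]

Final sorted array: [4, 5, 9, 15]

The merge sort proceeds by recursively splitting the array and merging sorted halves.
After all merges, the sorted array is [4, 5, 9, 15].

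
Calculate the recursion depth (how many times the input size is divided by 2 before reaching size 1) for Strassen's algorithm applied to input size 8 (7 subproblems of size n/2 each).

For divide and conquer with division factor 2:

Problem sizes at each level:
Level 0: 8
Level 1: 4
Level 2: 2
Level 3: 1

The root is level 0 and the size-1 base case is level 3 (the tree spans levels 0 through 3, i.e. 4 levels counting the root), so the depth is the number of divisions: log_2(8) = 3

The recursion tree depth is log_2(8) = 3. At each level, the problem size is divided by 2, so it takes 3 divisions to reduce to a base case of size 1. The algorithm makes 7 recursive calls at each level.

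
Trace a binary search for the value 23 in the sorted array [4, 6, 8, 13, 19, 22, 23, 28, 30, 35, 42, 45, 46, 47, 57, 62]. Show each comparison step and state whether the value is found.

Binary search for 23 in [4, 6, 8, 13, 19, 22, 23, 28, 30, 35, 42, 45, 46, 47, 57, 62]:

lo=0, hi=15, mid=7, arr[mid]=28 -> 28 > 23, search left half
lo=0, hi=6, mid=3, arr[mid]=13 -> 13 < 23, search right half
lo=4, hi=6, mid=5, arr[mid]=22 -> 22 < 23, search right half
lo=6, hi=6, mid=6, arr[mid]=23 -> Found target at index 6!

Binary search finds 23 at index 6 after 4 comparisons. The search repeatedly halves the search space by comparing with the middle element.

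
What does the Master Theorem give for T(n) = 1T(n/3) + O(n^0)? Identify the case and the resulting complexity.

Master Theorem for T(n) = 1T(n/3) + O(n^0):

a = 1, b = 3, c = 0
log_b(a) = log_3(1) = 0.0000

Case 2: c = 0 = log_3(1) = 0.0000
T(n) = O(n^0 log n) = O(log n)

For T(n) = 1T(n/3) + O(n^0): log_3(1) = 0.0000. This is Case 2 of the Master Theorem (c = log_b(a), equal work at all levels), giving O(log n).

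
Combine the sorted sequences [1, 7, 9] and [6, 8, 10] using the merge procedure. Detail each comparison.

Merging process:

Compare 1 vs 6: take 1 from left. Merged: [1]
Compare 7 vs 6: take 6 from right. Merged: [1, 6]
Compare 7 vs 8: take 7 from left. Merged: [1, 6, 7]
Compare 9 vs 8: take 8 from right. Merged: [1, 6, 7, 8]
Compare 9 vs 10: take 9 from left. Merged: [1, 6, 7, 8, 9]
Append remaining from right: [10]. Merged: [1, 6, 7, 8, 9, 10]

Final merged array: [1, 6, 7, 8, 9, 10]
Total comparisons: 5

The merged array is [1, 6, 7, 8, 9, 10], requiring 5 comparisons. The merge step runs in O(n) time where n is the total number of elements.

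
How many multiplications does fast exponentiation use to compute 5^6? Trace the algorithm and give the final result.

Computing 5^6 by squaring (build up from 5^1; each line after the first costs one multiplication):

5^1 = 5
5^2 = (5^1)^2 = 5^2 = 25
5^3 = 5 * 5^2 = 5 * 25 = 125
5^6 = (5^3)^2 = 125^2 = 15625

Result: 15625
Multiplications needed: 3 (3 lines after 5^1)

5^6 = 15625. Using exponentiation by squaring, this requires 3 multiplications. The key idea: if the exponent is even, square the half-power; if odd, multiply by the base once.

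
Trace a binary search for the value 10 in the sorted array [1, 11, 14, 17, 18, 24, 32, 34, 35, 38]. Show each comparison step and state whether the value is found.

Binary search for 10 in [1, 11, 14, 17, 18, 24, 32, 34, 35, 38]:

lo=0, hi=9, mid=4, arr[mid]=18 -> 18 > 10, search left half
lo=0, hi=3, mid=1, arr[mid]=11 -> 11 > 10, search left half
lo=0, hi=0, mid=0, arr[mid]=1 -> 1 < 10, search right half
lo=1 > hi=0, target 10 not found

Binary search determines that 10 is not in the array after 3 comparisons. The search space was exhausted without finding the target.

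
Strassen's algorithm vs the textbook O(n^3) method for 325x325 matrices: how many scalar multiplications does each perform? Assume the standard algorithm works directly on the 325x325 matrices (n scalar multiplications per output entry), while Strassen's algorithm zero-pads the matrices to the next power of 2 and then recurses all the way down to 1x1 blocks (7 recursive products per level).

Matrix multiplication for 325x325 matrices:

Strassen's algorithm requires power-of-2 dimensions. Pad 325x325 to 512x512 (next power of 2).

Standard algorithm: 325^3 = 34328125 multiplications
Strassen's algorithm: 7^(log2(512)) = 7^9 = 40353607 multiplications
Difference: 34328125 - 40353607 = -6025482 (Strassen uses MORE here due to padding overhead — for small or just-over-power-of-2 n, padding can outweigh the per-level savings)

Standard: 34328125 multiplications (325^3). Strassen: 40353607 multiplications (7^9, after padding to 512x512). Strassen reduces 8 recursive multiplications to 7 at each level.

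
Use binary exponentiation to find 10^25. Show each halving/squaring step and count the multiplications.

Computing 10^25 by squaring (build up from 10^1; each line after the first costs one multiplication):

10^1 = 10
10^2 = (10^1)^2 = 10^2 = 100
10^3 = 10 * 10^2 = 10 * 100 = 1000
10^6 = (10^3)^2 = 1000^2 = 1000000
10^12 = (10^6)^2 = 1000000^2 = 1000000000000
10^24 = (10^12)^2 = 1000000000000^2 = 1000000000000000000000000
10^25 = 10 * 10^24 = 10 * 1000000000000000000000000 = 10000000000000000000000000

Result: 10000000000000000000000000
Multiplications needed: 6 (6 lines after 10^1)

10^25 = 10000000000000000000000000. Using exponentiation by squaring, this requires 6 multiplications. The key idea: if the exponent is even, square the half-power; if odd, multiply by the base once.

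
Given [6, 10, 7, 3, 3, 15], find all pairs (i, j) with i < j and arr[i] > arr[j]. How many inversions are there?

Finding inversions in [6, 10, 7, 3, 3, 15]:

(0, 3): arr[0]=6 > arr[3]=3
(0, 4): arr[0]=6 > arr[4]=3
(1, 2): arr[1]=10 > arr[2]=7
(1, 3): arr[1]=10 > arr[3]=3
(1, 4): arr[1]=10 > arr[4]=3
(2, 3): arr[2]=7 > arr[3]=3
(2, 4): arr[2]=7 > arr[4]=3

Total inversions: 7

The array has 7 inversion(s): (0,3), (0,4), (1,2), (1,3), (1,4), (2,3), (2,4). Each pair (i,j) satisfies i < j and arr[i] > arr[j].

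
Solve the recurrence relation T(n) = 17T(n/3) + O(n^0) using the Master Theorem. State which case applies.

Master Theorem for T(n) = 17T(n/3) + O(n^0):

a = 17, b = 3, c = 0
log_b(a) = log_3(17) = 2.5789

Case 1: c = 0 < log_3(17) = 2.5789
T(n) = O(n^(log_3 17))

For T(n) = 17T(n/3) + O(n^0): log_3(17) = 2.5789. This is Case 1 of the Master Theorem (c < log_b(a), work dominated by leaves), giving O(n^(log_3 17)).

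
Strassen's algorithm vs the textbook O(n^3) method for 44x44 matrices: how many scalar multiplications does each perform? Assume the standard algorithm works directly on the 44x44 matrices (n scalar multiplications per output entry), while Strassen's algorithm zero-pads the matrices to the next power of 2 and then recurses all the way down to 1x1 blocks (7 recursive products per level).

Matrix multiplication for 44x44 matrices:

Strassen's algorithm requires power-of-2 dimensions. Pad 44x44 to 64x64 (next power of 2).

Standard algorithm: 44^3 = 85184 multiplications
Strassen's algorithm: 7^(log2(64)) = 7^6 = 117649 multiplications
Difference: 85184 - 117649 = -32465 (Strassen uses MORE here due to padding overhead — for small or just-over-power-of-2 n, padding can outweigh the per-level savings)

Standard: 85184 multiplications (44^3). Strassen: 117649 multiplications (7^6, after padding to 64x64). Strassen reduces 8 recursive multiplications to 7 at each level.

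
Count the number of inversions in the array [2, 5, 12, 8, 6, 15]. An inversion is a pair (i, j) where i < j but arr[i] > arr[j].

Finding inversions in [2, 5, 12, 8, 6, 15]:

(2, 3): arr[2]=12 > arr[3]=8
(2, 4): arr[2]=12 > arr[4]=6
(3, 4): arr[3]=8 > arr[4]=6

Total inversions: 3

The array has 3 inversion(s): (2,3), (2,4), (3,4). Each pair (i,j) satisfies i < j and arr[i] > arr[j].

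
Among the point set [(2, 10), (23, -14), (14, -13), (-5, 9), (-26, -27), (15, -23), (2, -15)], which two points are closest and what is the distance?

Computing all pairwise distances among 7 points:

d((2, 10), (23, -14)) = 31.8904
d((2, 10), (14, -13)) = 25.9422
d((2, 10), (-5, 9)) = 7.0711 <-- minimum
d((2, 10), (-26, -27)) = 46.4004
d((2, 10), (15, -23)) = 35.4683
d((2, 10), (2, -15)) = 25.0
d((23, -14), (14, -13)) = 9.0554
d((23, -14), (-5, 9)) = 36.2353
d((23, -14), (-26, -27)) = 50.6952
d((23, -14), (15, -23)) = 12.0416
d((23, -14), (2, -15)) = 21.0238
d((14, -13), (-5, 9)) = 29.0689
d((14, -13), (-26, -27)) = 42.3792
d((14, -13), (15, -23)) = 10.0499
d((14, -13), (2, -15)) = 12.1655
d((-5, 9), (-26, -27)) = 41.6773
d((-5, 9), (15, -23)) = 37.7359
d((-5, 9), (2, -15)) = 25.0
d((-26, -27), (15, -23)) = 41.1947
d((-26, -27), (2, -15)) = 30.4631
d((15, -23), (2, -15)) = 15.2643

Closest pair: (2, 10) and (-5, 9) with distance 7.0711

The closest pair is (2, 10) and (-5, 9) with Euclidean distance 7.0711. For 7 points, brute-force pairwise comparison is shown above. For large n, the divide-and-conquer algorithm (sort by x, recurse on halves, check the dividing strip) achieves O(n log n).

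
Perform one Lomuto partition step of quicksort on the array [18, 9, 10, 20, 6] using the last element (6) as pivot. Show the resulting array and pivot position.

Lomuto partition with pivot = 6:

Initial array: [18, 9, 10, 20, 6]

arr[0]=18 > 6: no swap
arr[1]=9 > 6: no swap
arr[2]=10 > 6: no swap
arr[3]=20 > 6: no swap

Place pivot at position 0: [6, 9, 10, 20, 18]
Pivot position: 0

After partitioning with pivot 6, the array becomes [6, 9, 10, 20, 18]. The pivot is placed at index 0. All elements to the left of the pivot are <= 6, and all elements to the right are > 6.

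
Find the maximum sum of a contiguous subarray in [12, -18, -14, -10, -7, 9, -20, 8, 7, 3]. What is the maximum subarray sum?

Using Kadane's algorithm on [12, -18, -14, -10, -7, 9, -20, 8, 7, 3]:

Scanning through the array:
Position 1 (value -18): max_ending_here = -6, max_so_far = 12
Position 2 (value -14): max_ending_here = -14, max_so_far = 12
Position 3 (value -10): max_ending_here = -10, max_so_far = 12
Position 4 (value -7): max_ending_here = -7, max_so_far = 12
Position 5 (value 9): max_ending_here = 9, max_so_far = 12
Position 6 (value -20): max_ending_here = -11, max_so_far = 12
Position 7 (value 8): max_ending_here = 8, max_so_far = 12
Position 8 (value 7): max_ending_here = 15, max_so_far = 15
Position 9 (value 3): max_ending_here = 18, max_so_far = 18

Maximum subarray: [8, 7, 3]
Maximum sum: 18

The maximum subarray is [8, 7, 3] with sum 18. This subarray runs from index 7 to index 9.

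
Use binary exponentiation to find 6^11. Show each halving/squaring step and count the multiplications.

Computing 6^11 by squaring (build up from 6^1; each line after the first costs one multiplication):

6^1 = 6
6^2 = (6^1)^2 = 6^2 = 36
6^4 = (6^2)^2 = 36^2 = 1296
6^5 = 6 * 6^4 = 6 * 1296 = 7776
6^10 = (6^5)^2 = 7776^2 = 60466176
6^11 = 6 * 6^10 = 6 * 60466176 = 362797056

Result: 362797056
Multiplications needed: 5 (5 lines after 6^1)

6^11 = 362797056. Using exponentiation by squaring, this requires 5 multiplications. The key idea: if the exponent is even, square the half-power; if odd, multiply by the base once.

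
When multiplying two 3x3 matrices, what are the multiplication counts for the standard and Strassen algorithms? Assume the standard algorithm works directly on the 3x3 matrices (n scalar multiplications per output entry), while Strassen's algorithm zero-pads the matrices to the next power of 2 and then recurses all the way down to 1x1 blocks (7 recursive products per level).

Matrix multiplication for 3x3 matrices:

Strassen's algorithm requires power-of-2 dimensions. Pad 3x3 to 4x4 (next power of 2).

Standard algorithm: 3^3 = 27 multiplications
Strassen's algorithm: 7^(log2(4)) = 7^2 = 49 multiplications
Difference: 27 - 49 = -22 (Strassen uses MORE here due to padding overhead — for small or just-over-power-of-2 n, padding can outweigh the per-level savings)

Standard: 27 multiplications (3^3). Strassen: 49 multiplications (7^2, after padding to 4x4). Strassen reduces 8 recursive multiplications to 7 at each level.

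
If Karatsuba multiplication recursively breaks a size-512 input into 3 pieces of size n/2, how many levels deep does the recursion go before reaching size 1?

For divide and conquer with division factor 2:

Problem sizes at each level:
Level 0: 512
Level 1: 256
Level 2: 128
Level 3: 64
Level 4: 32
Level 5: 16
Level 6: 8
Level 7: 4
Level 8: 2
Level 9: 1

The root is level 0 and the size-1 base case is level 9 (the tree spans levels 0 through 9, i.e. 10 levels counting the root), so the depth is the number of divisions: log_2(512) = 9

The recursion tree depth is log_2(512) = 9. At each level, the problem size is divided by 2, so it takes 9 divisions to reduce to a base case of size 1. The algorithm makes 3 recursive calls at each level.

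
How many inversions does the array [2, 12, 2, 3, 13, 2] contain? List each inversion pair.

Finding inversions in [2, 12, 2, 3, 13, 2]:

(1, 2): arr[1]=12 > arr[2]=2
(1, 3): arr[1]=12 > arr[3]=3
(1, 5): arr[1]=12 > arr[5]=2
(3, 5): arr[3]=3 > arr[5]=2
(4, 5): arr[4]=13 > arr[5]=2

Total inversions: 5

The array has 5 inversion(s): (1,2), (1,3), (1,5), (3,5), (4,5). Each pair (i,j) satisfies i < j and arr[i] > arr[j].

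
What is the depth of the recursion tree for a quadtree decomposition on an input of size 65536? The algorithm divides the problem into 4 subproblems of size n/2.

For divide and conquer with division factor 2:

Problem sizes at each level:
Level 0: 65536
Level 1: 32768
Level 2: 16384
Level 3: 8192
Level 4: 4096
Level 5: 2048
Level 6: 1024
Level 7: 512
Level 8: 256
Level 9: 128
Level 10: 64
Level 11: 32
Level 12: 16
Level 13: 8
Level 14: 4
Level 15: 2
Level 16: 1

The root is level 0 and the size-1 base case is level 16 (the tree spans levels 0 through 16, i.e. 17 levels counting the root), so the depth is the number of divisions: log_2(65536) = 16

The recursion tree depth is log_2(65536) = 16. At each level, the problem size is divided by 2, so it takes 16 divisions to reduce to a base case of size 1. The algorithm makes 4 recursive calls at each level.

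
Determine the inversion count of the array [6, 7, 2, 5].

Finding inversions in [6, 7, 2, 5]:

(0, 2): arr[0]=6 > arr[2]=2
(0, 3): arr[0]=6 > arr[3]=5
(1, 2): arr[1]=7 > arr[2]=2
(1, 3): arr[1]=7 > arr[3]=5

Total inversions: 4

The array has 4 inversion(s): (0,2), (0,3), (1,2), (1,3). Each pair (i,j) satisfies i < j and arr[i] > arr[j].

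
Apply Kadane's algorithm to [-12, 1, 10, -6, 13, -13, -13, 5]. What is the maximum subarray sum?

Using Kadane's algorithm on [-12, 1, 10, -6, 13, -13, -13, 5]:

Scanning through the array:
Position 1 (value 1): max_ending_here = 1, max_so_far = 1
Position 2 (value 10): max_ending_here = 11, max_so_far = 11
Position 3 (value -6): max_ending_here = 5, max_so_far = 11
Position 4 (value 13): max_ending_here = 18, max_so_far = 18
Position 5 (value -13): max_ending_here = 5, max_so_far = 18
Position 6 (value -13): max_ending_here = -8, max_so_far = 18
Position 7 (value 5): max_ending_here = 5, max_so_far = 18

Maximum subarray: [1, 10, -6, 13]
Maximum sum: 18

The maximum subarray is [1, 10, -6, 13] with sum 18. This subarray runs from index 1 to index 4.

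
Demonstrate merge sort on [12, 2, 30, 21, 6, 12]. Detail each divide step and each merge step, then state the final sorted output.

Merge sort trace:

Split: [12, 2, 30, 21, 6, 12] -> [12, 2, 30] and [21, 6, 12]
  Split: [12, 2, 30] -> [12] and [2, 30]
    Split: [2, 30] -> [2] and [30]
    Merge: [2] + [30] -> [2, 30]
  Merge: [12] + [2, 30] -> [2, 12, 30]
  Split: [21, 6, 12] -> [21] and [6, 12]
    Split: [6, 12] -> [6] and [12]
    Merge: [6] + [12] -> [6, 12]
  Merge: [21] + [6, 12] -> [6, 12, 21]
Merge: [2, 12, 30] + [6, 12, 21] -> [2, 6, 12, 12, 21, 30]

Final sorted array: [2, 6, 12, 12, 21, 30]

The merge sort proceeds by recursively splitting the array and merging sorted halves.
After all merges, the sorted array is [2, 6, 12, 12, 21, 30].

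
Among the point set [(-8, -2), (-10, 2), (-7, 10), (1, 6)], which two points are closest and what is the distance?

Computing all pairwise distances among 4 points:

d((-8, -2), (-10, 2)) = 4.4721 <-- minimum
d((-8, -2), (-7, 10)) = 12.0416
d((-8, -2), (1, 6)) = 12.0416
d((-10, 2), (-7, 10)) = 8.544
d((-10, 2), (1, 6)) = 11.7047
d((-7, 10), (1, 6)) = 8.9443

Closest pair: (-8, -2) and (-10, 2) with distance 4.4721

The closest pair is (-8, -2) and (-10, 2) with Euclidean distance 4.4721. For 4 points, brute-force pairwise comparison is shown above. For large n, the divide-and-conquer algorithm (sort by x, recurse on halves, check the dividing strip) achieves O(n log n).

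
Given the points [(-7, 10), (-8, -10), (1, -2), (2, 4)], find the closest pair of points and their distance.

Computing all pairwise distances among 4 points:

d((-7, 10), (-8, -10)) = 20.025
d((-7, 10), (1, -2)) = 14.4222
d((-7, 10), (2, 4)) = 10.8167
d((-8, -10), (1, -2)) = 12.0416
d((-8, -10), (2, 4)) = 17.2047
d((1, -2), (2, 4)) = 6.0828 <-- minimum

Closest pair: (1, -2) and (2, 4) with distance 6.0828

The closest pair is (1, -2) and (2, 4) with Euclidean distance 6.0828. For 4 points, brute-force pairwise comparison is shown above. For large n, the divide-and-conquer algorithm (sort by x, recurse on halves, check the dividing strip) achieves O(n log n).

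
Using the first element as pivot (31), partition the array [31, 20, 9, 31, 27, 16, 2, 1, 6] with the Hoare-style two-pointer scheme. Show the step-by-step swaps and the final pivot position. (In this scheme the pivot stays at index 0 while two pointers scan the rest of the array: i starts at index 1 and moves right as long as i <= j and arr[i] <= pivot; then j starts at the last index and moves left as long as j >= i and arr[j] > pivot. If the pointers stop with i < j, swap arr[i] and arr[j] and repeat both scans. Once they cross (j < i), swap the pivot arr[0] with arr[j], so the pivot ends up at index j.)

Hoare-style two-pointer partition with pivot = 31:

Initial array: [31, 20, 9, 31, 27, 16, 2, 1, 6]

Pointers start at i = 1, j = 8.
i ends at 9, j ends at 8: the pointers have crossed (j < i), so scanning stops.

Swap pivot arr[0] with arr[8] to place pivot at position 8: [6, 20, 9, 31, 27, 16, 2, 1, 31]
Pivot position: 8

After partitioning with pivot 31, the array becomes [6, 20, 9, 31, 27, 16, 2, 1, 31]. The pivot is placed at index 8. All elements to the left of the pivot are <= 31, and all elements to the right are > 31.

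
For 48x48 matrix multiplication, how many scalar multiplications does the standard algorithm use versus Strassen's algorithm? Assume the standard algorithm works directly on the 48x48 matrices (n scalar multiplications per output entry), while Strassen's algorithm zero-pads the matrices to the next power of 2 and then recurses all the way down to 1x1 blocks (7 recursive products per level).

Matrix multiplication for 48x48 matrices:

Strassen's algorithm requires power-of-2 dimensions. Pad 48x48 to 64x64 (next power of 2).

Standard algorithm: 48^3 = 110592 multiplications
Strassen's algorithm: 7^(log2(64)) = 7^6 = 117649 multiplications
Difference: 110592 - 117649 = -7057 (Strassen uses MORE here due to padding overhead — for small or just-over-power-of-2 n, padding can outweigh the per-level savings)

Standard: 110592 multiplications (48^3). Strassen: 117649 multiplications (7^6, after padding to 64x64). Strassen reduces 8 recursive multiplications to 7 at each level.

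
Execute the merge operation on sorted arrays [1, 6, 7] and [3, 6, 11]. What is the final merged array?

Merging process:

Compare 1 vs 3: take 1 from left. Merged: [1]
Compare 6 vs 3: take 3 from right. Merged: [1, 3]
Compare 6 vs 6: take 6 from left. Merged: [1, 3, 6]
Compare 7 vs 6: take 6 from right. Merged: [1, 3, 6, 6]
Compare 7 vs 11: take 7 from left. Merged: [1, 3, 6, 6, 7]
Append remaining from right: [11]. Merged: [1, 3, 6, 6, 7, 11]

Final merged array: [1, 3, 6, 6, 7, 11]
Total comparisons: 5

The merged array is [1, 3, 6, 6, 7, 11], requiring 5 comparisons. The merge step runs in O(n) time where n is the total number of elements.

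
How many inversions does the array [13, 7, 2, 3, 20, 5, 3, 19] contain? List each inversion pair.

Finding inversions in [13, 7, 2, 3, 20, 5, 3, 19]:

(0, 1): arr[0]=13 > arr[1]=7
(0, 2): arr[0]=13 > arr[2]=2
(0, 3): arr[0]=13 > arr[3]=3
(0, 5): arr[0]=13 > arr[5]=5
(0, 6): arr[0]=13 > arr[6]=3
(1, 2): arr[1]=7 > arr[2]=2
(1, 3): arr[1]=7 > arr[3]=3
(1, 5): arr[1]=7 > arr[5]=5
(1, 6): arr[1]=7 > arr[6]=3
(4, 5): arr[4]=20 > arr[5]=5
(4, 6): arr[4]=20 > arr[6]=3
(4, 7): arr[4]=20 > arr[7]=19
(5, 6): arr[5]=5 > arr[6]=3

Total inversions: 13

The array has 13 inversion(s): (0,1), (0,2), (0,3), (0,5), (0,6), (1,2), (1,3), (1,5), (1,6), (4,5), (4,6), (4,7), (5,6). Each pair (i,j) satisfies i < j and arr[i] > arr[j].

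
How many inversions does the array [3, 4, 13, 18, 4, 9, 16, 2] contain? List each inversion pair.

Finding inversions in [3, 4, 13, 18, 4, 9, 16, 2]:

(0, 7): arr[0]=3 > arr[7]=2
(1, 7): arr[1]=4 > arr[7]=2
(2, 4): arr[2]=13 > arr[4]=4
(2, 5): arr[2]=13 > arr[5]=9
(2, 7): arr[2]=13 > arr[7]=2
(3, 4): arr[3]=18 > arr[4]=4
(3, 5): arr[3]=18 > arr[5]=9
(3, 6): arr[3]=18 > arr[6]=16
(3, 7): arr[3]=18 > arr[7]=2
(4, 7): arr[4]=4 > arr[7]=2
(5, 7): arr[5]=9 > arr[7]=2
(6, 7): arr[6]=16 > arr[7]=2

Total inversions: 12

The array has 12 inversion(s): (0,7), (1,7), (2,4), (2,5), (2,7), (3,4), (3,5), (3,6), (3,7), (4,7), (5,7), (6,7). Each pair (i,j) satisfies i < j and arr[i] > arr[j].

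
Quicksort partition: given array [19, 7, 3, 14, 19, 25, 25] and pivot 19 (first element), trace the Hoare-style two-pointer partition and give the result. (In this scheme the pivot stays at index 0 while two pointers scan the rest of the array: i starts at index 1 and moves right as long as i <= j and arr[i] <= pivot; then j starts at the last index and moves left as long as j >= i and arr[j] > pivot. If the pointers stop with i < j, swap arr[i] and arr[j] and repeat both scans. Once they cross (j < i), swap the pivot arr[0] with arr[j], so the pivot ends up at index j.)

Hoare-style two-pointer partition with pivot = 19:

Initial array: [19, 7, 3, 14, 19, 25, 25]

Pointers start at i = 1, j = 6.
i ends at 5, j ends at 4: the pointers have crossed (j < i), so scanning stops.

Swap pivot arr[0] with arr[4] to place pivot at position 4: [19, 7, 3, 14, 19, 25, 25]
Pivot position: 4

After partitioning with pivot 19, the array becomes [19, 7, 3, 14, 19, 25, 25]. The pivot is placed at index 4. All elements to the left of the pivot are <= 19, and all elements to the right are > 19.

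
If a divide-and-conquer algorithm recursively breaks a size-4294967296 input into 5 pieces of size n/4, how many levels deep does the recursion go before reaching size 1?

For divide and conquer with division factor 4:

Problem sizes at each level:
Level 0: 4294967296
Level 1: 1073741824
Level 2: 268435456
Level 3: 67108864
Level 4: 16777216
Level 5: 4194304
Level 6: 1048576
Level 7: 262144
Level 8: 65536
Level 9: 16384
Level 10: 4096
Level 11: 1024
Level 12: 256
Level 13: 64
Level 14: 16
Level 15: 4
Level 16: 1

The root is level 0 and the size-1 base case is level 16 (the tree spans levels 0 through 16, i.e. 17 levels counting the root), so the depth is the number of divisions: log_4(4294967296) = 16

The recursion tree depth is log_4(4294967296) = 16. At each level, the problem size is divided by 4, so it takes 16 divisions to reduce to a base case of size 1. The algorithm makes 5 recursive calls at each level.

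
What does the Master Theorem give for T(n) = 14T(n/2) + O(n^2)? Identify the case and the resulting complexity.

Master Theorem for T(n) = 14T(n/2) + O(n^2):

a = 14, b = 2, c = 2
log_b(a) = log_2(14) = 3.8074

Case 1: c = 2 < log_2(14) = 3.8074
T(n) = O(n^(log_2 14))

For T(n) = 14T(n/2) + O(n^2): log_2(14) = 3.8074. This is Case 1 of the Master Theorem (c < log_b(a), work dominated by leaves), giving O(n^(log_2 14)).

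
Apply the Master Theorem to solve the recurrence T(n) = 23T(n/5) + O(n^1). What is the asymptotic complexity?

Master Theorem for T(n) = 23T(n/5) + O(n^1):

a = 23, b = 5, c = 1
log_b(a) = log_5(23) = 1.9482

Case 1: c = 1 < log_5(23) = 1.9482
T(n) = O(n^(log_5 23))

For T(n) = 23T(n/5) + O(n^1): log_5(23) = 1.9482. This is Case 1 of the Master Theorem (c < log_b(a), work dominated by leaves), giving O(n^(log_5 23)).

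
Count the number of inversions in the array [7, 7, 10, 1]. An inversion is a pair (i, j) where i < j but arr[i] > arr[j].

Finding inversions in [7, 7, 10, 1]:

(0, 3): arr[0]=7 > arr[3]=1
(1, 3): arr[1]=7 > arr[3]=1
(2, 3): arr[2]=10 > arr[3]=1

Total inversions: 3

The array has 3 inversion(s): (0,3), (1,3), (2,3). Each pair (i,j) satisfies i < j and arr[i] > arr[j].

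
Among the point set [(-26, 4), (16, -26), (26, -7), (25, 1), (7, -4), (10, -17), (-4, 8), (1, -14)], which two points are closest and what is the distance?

Computing all pairwise distances among 8 points:

d((-26, 4), (16, -26)) = 51.614
d((-26, 4), (26, -7)) = 53.1507
d((-26, 4), (25, 1)) = 51.0882
d((-26, 4), (7, -4)) = 33.9559
d((-26, 4), (10, -17)) = 41.6773
d((-26, 4), (-4, 8)) = 22.3607
d((-26, 4), (1, -14)) = 32.45
d((16, -26), (26, -7)) = 21.4709
d((16, -26), (25, 1)) = 28.4605
d((16, -26), (7, -4)) = 23.7697
d((16, -26), (10, -17)) = 10.8167
d((16, -26), (-4, 8)) = 39.4462
d((16, -26), (1, -14)) = 19.2094
d((26, -7), (25, 1)) = 8.0623 <-- minimum
d((26, -7), (7, -4)) = 19.2354
d((26, -7), (10, -17)) = 18.868
d((26, -7), (-4, 8)) = 33.541
d((26, -7), (1, -14)) = 25.9615
d((25, 1), (7, -4)) = 18.6815
d((25, 1), (10, -17)) = 23.4307
d((25, 1), (-4, 8)) = 29.8329
d((25, 1), (1, -14)) = 28.3019
d((7, -4), (10, -17)) = 13.3417
d((7, -4), (-4, 8)) = 16.2788
d((7, -4), (1, -14)) = 11.6619
d((10, -17), (-4, 8)) = 28.6531
d((10, -17), (1, -14)) = 9.4868
d((-4, 8), (1, -14)) = 22.561

Closest pair: (26, -7) and (25, 1) with distance 8.0623

The closest pair is (26, -7) and (25, 1) with Euclidean distance 8.0623. For 8 points, brute-force pairwise comparison is shown above. For large n, the divide-and-conquer algorithm (sort by x, recurse on halves, check the dividing strip) achieves O(n log n).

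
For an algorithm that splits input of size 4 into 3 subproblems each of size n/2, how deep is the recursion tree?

For divide and conquer with division factor 2:

Problem sizes at each level:
Level 0: 4
Level 1: 2
Level 2: 1

The root is level 0 and the size-1 base case is level 2 (the tree spans levels 0 through 2, i.e. 3 levels counting the root), so the depth is the number of divisions: log_2(4) = 2

The recursion tree depth is log_2(4) = 2. At each level, the problem size is divided by 2, so it takes 2 divisions to reduce to a base case of size 1. The algorithm makes 3 recursive calls at each level.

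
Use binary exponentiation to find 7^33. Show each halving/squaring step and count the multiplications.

Computing 7^33 by squaring (build up from 7^1; each line after the first costs one multiplication):

7^1 = 7
7^2 = (7^1)^2 = 7^2 = 49
7^4 = (7^2)^2 = 49^2 = 2401
7^8 = (7^4)^2 = 2401^2 = 5764801
7^16 = (7^8)^2 = 5764801^2 = 33232930569601
7^32 = (7^16)^2 = 33232930569601^2 = 1104427674243920646305299201
7^33 = 7 * 7^32 = 7 * 1104427674243920646305299201 = 7730993719707444524137094407

Result: 7730993719707444524137094407
Multiplications needed: 6 (6 lines after 7^1)

7^33 = 7730993719707444524137094407. Using exponentiation by squaring, this requires 6 multiplications. The key idea: if the exponent is even, square the half-power; if odd, multiply by the base once.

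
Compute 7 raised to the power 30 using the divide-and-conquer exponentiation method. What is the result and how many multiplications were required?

Computing 7^30 by squaring (build up from 7^1; each line after the first costs one multiplication):

7^1 = 7
7^2 = (7^1)^2 = 7^2 = 49
7^3 = 7 * 7^2 = 7 * 49 = 343
7^6 = (7^3)^2 = 343^2 = 117649
7^7 = 7 * 7^6 = 7 * 117649 = 823543
7^14 = (7^7)^2 = 823543^2 = 678223072849
7^15 = 7 * 7^14 = 7 * 678223072849 = 4747561509943
7^30 = (7^15)^2 = 4747561509943^2 = 22539340290692258087863249

Result: 22539340290692258087863249
Multiplications needed: 7 (7 lines after 7^1)

7^30 = 22539340290692258087863249. Using exponentiation by squaring, this requires 7 multiplications. The key idea: if the exponent is even, square the half-power; if odd, multiply by the base once.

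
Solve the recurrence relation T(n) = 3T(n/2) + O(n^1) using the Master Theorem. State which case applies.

Master Theorem for T(n) = 3T(n/2) + O(n^1):

a = 3, b = 2, c = 1
log_b(a) = log_2(3) = 1.5850

Case 1: c = 1 < log_2(3) = 1.5850
T(n) = O(n^(log_2 3))

For T(n) = 3T(n/2) + O(n^1): log_2(3) = 1.5850. This is Case 1 of the Master Theorem (c < log_b(a), work dominated by leaves), giving O(n^(log_2 3)).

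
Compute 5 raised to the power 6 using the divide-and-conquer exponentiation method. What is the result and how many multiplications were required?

Computing 5^6 by squaring (build up from 5^1; each line after the first costs one multiplication):

5^1 = 5
5^2 = (5^1)^2 = 5^2 = 25
5^3 = 5 * 5^2 = 5 * 25 = 125
5^6 = (5^3)^2 = 125^2 = 15625

Result: 15625
Multiplications needed: 3 (3 lines after 5^1)

5^6 = 15625. Using exponentiation by squaring, this requires 3 multiplications. The key idea: if the exponent is even, square the half-power; if odd, multiply by the base once.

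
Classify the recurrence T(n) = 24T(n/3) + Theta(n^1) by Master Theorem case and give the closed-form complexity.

Master Theorem for T(n) = 24T(n/3) + O(n^1):

a = 24, b = 3, c = 1
log_b(a) = log_3(24) = 2.8928

Case 1: c = 1 < log_3(24) = 2.8928
T(n) = O(n^(log_3 24))

For T(n) = 24T(n/3) + O(n^1): log_3(24) = 2.8928. This is Case 1 of the Master Theorem (c < log_b(a), work dominated by leaves), giving O(n^(log_3 24)).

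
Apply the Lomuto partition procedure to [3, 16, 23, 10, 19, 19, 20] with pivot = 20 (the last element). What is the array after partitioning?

Lomuto partition with pivot = 20:

Initial array: [3, 16, 23, 10, 19, 19, 20]

arr[0]=3 <= 20: swap with position 0, array becomes [3, 16, 23, 10, 19, 19, 20]
arr[1]=16 <= 20: swap with position 1, array becomes [3, 16, 23, 10, 19, 19, 20]
arr[2]=23 > 20: no swap
arr[3]=10 <= 20: swap with position 2, array becomes [3, 16, 10, 23, 19, 19, 20]
arr[4]=19 <= 20: swap with position 3, array becomes [3, 16, 10, 19, 23, 19, 20]
arr[5]=19 <= 20: swap with position 4, array becomes [3, 16, 10, 19, 19, 23, 20]

Place pivot at position 5: [3, 16, 10, 19, 19, 20, 23]
Pivot position: 5

After partitioning with pivot 20, the array becomes [3, 16, 10, 19, 19, 20, 23]. The pivot is placed at index 5. All elements to the left of the pivot are <= 20, and all elements to the right are > 20.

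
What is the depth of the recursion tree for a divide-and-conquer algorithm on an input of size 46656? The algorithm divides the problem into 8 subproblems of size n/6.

For divide and conquer with division factor 6:

Problem sizes at each level:
Level 0: 46656
Level 1: 7776
Level 2: 1296
Level 3: 216
Level 4: 36
Level 5: 6
Level 6: 1

The root is level 0 and the size-1 base case is level 6 (the tree spans levels 0 through 6, i.e. 7 levels counting the root), so the depth is the number of divisions: log_6(46656) = 6

The recursion tree depth is log_6(46656) = 6. At each level, the problem size is divided by 6, so it takes 6 divisions to reduce to a base case of size 1. The algorithm makes 8 recursive calls at each level.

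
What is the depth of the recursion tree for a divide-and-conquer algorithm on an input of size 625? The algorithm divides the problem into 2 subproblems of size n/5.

For divide and conquer with division factor 5:

Problem sizes at each level:
Level 0: 625
Level 1: 125
Level 2: 25
Level 3: 5
Level 4: 1

The root is level 0 and the size-1 base case is level 4 (the tree spans levels 0 through 4, i.e. 5 levels counting the root), so the depth is the number of divisions: log_5(625) = 4

The recursion tree depth is log_5(625) = 4. At each level, the problem size is divided by 5, so it takes 4 divisions to reduce to a base case of size 1. The algorithm makes 2 recursive calls at each level.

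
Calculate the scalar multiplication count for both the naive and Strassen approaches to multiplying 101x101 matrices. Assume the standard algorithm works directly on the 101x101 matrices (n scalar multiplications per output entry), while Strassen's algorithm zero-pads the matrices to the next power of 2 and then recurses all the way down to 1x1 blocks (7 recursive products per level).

Matrix multiplication for 101x101 matrices:

Strassen's algorithm requires power-of-2 dimensions. Pad 101x101 to 128x128 (next power of 2).

Standard algorithm: 101^3 = 1030301 multiplications
Strassen's algorithm: 7^(log2(128)) = 7^7 = 823543 multiplications
Savings: 1030301 - 823543 = 206758 multiplications

Standard: 1030301 multiplications (101^3). Strassen: 823543 multiplications (7^7, after padding to 128x128). Strassen reduces 8 recursive multiplications to 7 at each level.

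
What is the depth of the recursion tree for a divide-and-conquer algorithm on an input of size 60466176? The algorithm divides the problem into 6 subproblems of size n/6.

For divide and conquer with division factor 6:

Problem sizes at each level:
Level 0: 60466176
Level 1: 10077696
Level 2: 1679616
Level 3: 279936
Level 4: 46656
Level 5: 7776
Level 6: 1296
Level 7: 216
Level 8: 36
Level 9: 6
Level 10: 1

The root is level 0 and the size-1 base case is level 10 (the tree spans levels 0 through 10, i.e. 11 levels counting the root), so the depth is the number of divisions: log_6(60466176) = 10

The recursion tree depth is log_6(60466176) = 10. At each level, the problem size is divided by 6, so it takes 10 divisions to reduce to a base case of size 1. The algorithm makes 6 recursive calls at each level.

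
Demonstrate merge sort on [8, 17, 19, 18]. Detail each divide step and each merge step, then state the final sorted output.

Merge sort trace:

Split: [8, 17, 19, 18] -> [8, 17] and [19, 18]
  Split: [8, 17] -> [8] and [17]
  Merge: [8] + [17] -> [8, 17]
  Split: [19, 18] -> [19] and [18]
  Merge: [19] + [18] -> [18, 19]
Merge: [8, 17] + [18, 19] -> [8, 17, 18, 19]

Final sorted array: [8, 17, 18, 19]

The merge sort proceeds by recursively splitting the array and merging sorted halves.
After all merges, the sorted array is [8, 17, 18, 19].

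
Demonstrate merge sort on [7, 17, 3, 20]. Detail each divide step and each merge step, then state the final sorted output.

Merge sort trace:

Split: [7, 17, 3, 20] -> [7, 17] and [3, 20]
  Split: [7, 17] -> [7] and [17]
  Merge: [7] + [17] -> [7, 17]
  Split: [3, 20] -> [3] and [20]
  Merge: [3] + [20] -> [3, 20]
Merge: [7, 17] + [3, 20] -> [3, 7, 17, 20]

Final sorted array: [3, 7, 17, 20]

The merge sort proceeds by recursively splitting the array and merging sorted halves.
After all merges, the sorted array is [3, 7, 17, 20].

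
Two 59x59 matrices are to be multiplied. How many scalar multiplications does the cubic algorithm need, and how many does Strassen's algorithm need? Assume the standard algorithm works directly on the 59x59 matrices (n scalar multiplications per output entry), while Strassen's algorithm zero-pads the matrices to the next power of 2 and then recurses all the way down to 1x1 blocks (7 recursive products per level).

Matrix multiplication for 59x59 matrices:

Strassen's algorithm requires power-of-2 dimensions. Pad 59x59 to 64x64 (next power of 2).

Standard algorithm: 59^3 = 205379 multiplications
Strassen's algorithm: 7^(log2(64)) = 7^6 = 117649 multiplications
Savings: 205379 - 117649 = 87730 multiplications

Standard: 205379 multiplications (59^3). Strassen: 117649 multiplications (7^6, after padding to 64x64). Strassen reduces 8 recursive multiplications to 7 at each level.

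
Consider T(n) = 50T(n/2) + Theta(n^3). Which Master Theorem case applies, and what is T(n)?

Master Theorem for T(n) = 50T(n/2) + O(n^3):

a = 50, b = 2, c = 3
log_b(a) = log_2(50) = 5.6439

Case 1: c = 3 < log_2(50) = 5.6439
T(n) = O(n^(log_2 50))

For T(n) = 50T(n/2) + O(n^3): log_2(50) = 5.6439. This is Case 1 of the Master Theorem (c < log_b(a), work dominated by leaves), giving O(n^(log_2 50)).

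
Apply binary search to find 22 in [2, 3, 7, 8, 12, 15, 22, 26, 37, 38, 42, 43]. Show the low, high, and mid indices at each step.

Binary search for 22 in [2, 3, 7, 8, 12, 15, 22, 26, 37, 38, 42, 43]:

lo=0, hi=11, mid=5, arr[mid]=15 -> 15 < 22, search right half
lo=6, hi=11, mid=8, arr[mid]=37 -> 37 > 22, search left half
lo=6, hi=7, mid=6, arr[mid]=22 -> Found target at index 6!

Binary search finds 22 at index 6 after 3 comparisons. The search repeatedly halves the search space by comparing with the middle element.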